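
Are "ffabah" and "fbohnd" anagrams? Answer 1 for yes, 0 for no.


Strings: "ffabah", "fbohnd"
Sorted first:  aabffh
Sorted second: bdfhno
Differ at position 0: 'a' vs 'b' => not anagrams

0


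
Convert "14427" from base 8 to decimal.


Input: "14427" in base 8
Positional expansion:
  Digit '1' (value 1) x 8^4 = 4096
  Digit '4' (value 4) x 8^3 = 2048
  Digit '4' (value 4) x 8^2 = 256
  Digit '2' (value 2) x 8^1 = 16
  Digit '7' (value 7) x 8^0 = 7
Sum = 6423

6423


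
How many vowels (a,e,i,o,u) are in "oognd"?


Input: oognd
Checking each character:
  'o' at position 0: vowel (running total: 1)
  'o' at position 1: vowel (running total: 2)
  'g' at position 2: consonant
  'n' at position 3: consonant
  'd' at position 4: consonant
Total vowels: 2

2


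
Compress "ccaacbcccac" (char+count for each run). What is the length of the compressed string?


Input: ccaacbcccac
Runs:
  'c' x 2 => "c2"
  'a' x 2 => "a2"
  'c' x 1 => "c1"
  'b' x 1 => "b1"
  'c' x 3 => "c3"
  'a' x 1 => "a1"
  'c' x 1 => "c1"
Compressed: "c2a2c1b1c3a1c1"
Compressed length: 14

14


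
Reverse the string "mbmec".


Input: mbmec
Reading characters right to left:
  Position 4: 'c'
  Position 3: 'e'
  Position 2: 'm'
  Position 1: 'b'
  Position 0: 'm'
Reversed: cembm

cembm


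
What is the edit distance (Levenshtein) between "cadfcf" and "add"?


Computing edit distance: "cadfcf" -> "add"
DP table:
           a    d    d
      0    1    2    3
  c   1    1    2    3
  a   2    1    2    3
  d   3    2    1    2
  f   4    3    2    2
  c   5    4    3    3
  f   6    5    4    4
Edit distance = dp[6][3] = 4

4


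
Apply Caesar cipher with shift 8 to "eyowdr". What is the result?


Caesar cipher: shift "eyowdr" by 8
  'e' (pos 4) + 8 = pos 12 = 'm'
  'y' (pos 24) + 8 = pos 6 = 'g'
  'o' (pos 14) + 8 = pos 22 = 'w'
  'w' (pos 22) + 8 = pos 4 = 'e'
  'd' (pos 3) + 8 = pos 11 = 'l'
  'r' (pos 17) + 8 = pos 25 = 'z'
Result: mgwelz

mgwelz


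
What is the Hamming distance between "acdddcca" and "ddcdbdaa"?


Comparing "acdddcca" and "ddcdbdaa" position by position:
  Position 0: 'a' vs 'd' => differ
  Position 1: 'c' vs 'd' => differ
  Position 2: 'd' vs 'c' => differ
  Position 3: 'd' vs 'd' => same
  Position 4: 'd' vs 'b' => differ
  Position 5: 'c' vs 'd' => differ
  Position 6: 'c' vs 'a' => differ
  Position 7: 'a' vs 'a' => same
Total differences (Hamming distance): 6

6


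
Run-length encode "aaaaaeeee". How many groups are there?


Input: aaaaaeeee
Scanning for consecutive runs:
  Group 1: 'a' x 5 (positions 0-4)
  Group 2: 'e' x 4 (positions 5-8)
Total groups: 2

2


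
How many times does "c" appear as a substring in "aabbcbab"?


Searching for "c" in "aabbcbab"
Scanning each position:
  Position 0: "a" => no
  Position 1: "a" => no
  Position 2: "b" => no
  Position 3: "b" => no
  Position 4: "c" => MATCH
  Position 5: "b" => no
  Position 6: "a" => no
  Position 7: "b" => no
Total occurrences: 1

1


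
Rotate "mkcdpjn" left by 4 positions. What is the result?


Input: "mkcdpjn", rotate left by 4
First 4 characters: "mkcd"
Remaining characters: "pjn"
Concatenate remaining + first: "pjn" + "mkcd" = "pjnmkcd"

pjnmkcd


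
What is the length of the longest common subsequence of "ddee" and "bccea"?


LCS of "ddee" and "bccea"
DP table:
           b    c    c    e    a
      0    0    0    0    0    0
  d   0    0    0    0    0    0
  d   0    0    0    0    0    0
  e   0    0    0    0    1    1
  e   0    0    0    0    1    1
LCS length = dp[4][5] = 1

1


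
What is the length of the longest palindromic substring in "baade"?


Input: "baade"
Checking substrings for palindromes:
  [1:3] "aa" (len 2) => palindrome
Longest palindromic substring: "aa" with length 2

2


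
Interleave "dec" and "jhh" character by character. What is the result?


Interleaving "dec" and "jhh":
  Position 0: 'd' from first, 'j' from second => "dj"
  Position 1: 'e' from first, 'h' from second => "eh"
  Position 2: 'c' from first, 'h' from second => "ch"
Result: djehch

djehch


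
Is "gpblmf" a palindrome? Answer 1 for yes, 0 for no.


Input: gpblmf
Reversed: fmlbpg
  Compare pos 0 ('g') with pos 5 ('f'): MISMATCH
  Compare pos 1 ('p') with pos 4 ('m'): MISMATCH
  Compare pos 2 ('b') with pos 3 ('l'): MISMATCH
Result: not a palindrome

0


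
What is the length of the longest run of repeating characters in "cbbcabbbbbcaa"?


Input: "cbbcabbbbbcaa"
Scanning for longest run:
  Position 1 ('b'): new char, reset run to 1
  Position 2 ('b'): continues run of 'b', length=2
  Position 3 ('c'): new char, reset run to 1
  Position 4 ('a'): new char, reset run to 1
  Position 5 ('b'): new char, reset run to 1
  Position 6 ('b'): continues run of 'b', length=2
  Position 7 ('b'): continues run of 'b', length=3
  Position 8 ('b'): continues run of 'b', length=4
  Position 9 ('b'): continues run of 'b', length=5
  Position 10 ('c'): new char, reset run to 1
  Position 11 ('a'): new char, reset run to 1
  Position 12 ('a'): continues run of 'a', length=2
Longest run: 'b' with length 5

5


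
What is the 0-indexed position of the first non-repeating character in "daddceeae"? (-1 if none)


Input: daddceeae
Character frequencies:
  'a': 2
  'c': 1
  'd': 3
  'e': 3
Scanning left to right for freq == 1:
  Position 0 ('d'): freq=3, skip
  Position 1 ('a'): freq=2, skip
  Position 2 ('d'): freq=3, skip
  Position 3 ('d'): freq=3, skip
  Position 4 ('c'): unique! => answer = 4

4


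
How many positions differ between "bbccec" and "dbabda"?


Comparing "bbccec" and "dbabda" position by position:
  Position 0: 'b' vs 'd' => DIFFER
  Position 1: 'b' vs 'b' => same
  Position 2: 'c' vs 'a' => DIFFER
  Position 3: 'c' vs 'b' => DIFFER
  Position 4: 'e' vs 'd' => DIFFER
  Position 5: 'c' vs 'a' => DIFFER
Positions that differ: 5

5


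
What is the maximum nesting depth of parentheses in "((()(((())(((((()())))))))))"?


Input: "((()(((())(((((()())))))))))"
Tracking depth:
  Position 0 '(': depth becomes 1
  Position 1 '(': depth becomes 2
  Position 2 '(': depth becomes 3
  Position 3 ')': depth becomes 2
  Position 4 '(': depth becomes 3
  Position 5 '(': depth becomes 4
  Position 6 '(': depth becomes 5
  Position 7 '(': depth becomes 6
  Position 8 ')': depth becomes 5
  Position 9 ')': depth becomes 4
  Position 10 '(': depth becomes 5
  Position 11 '(': depth becomes 6
  Position 12 '(': depth becomes 7
  Position 13 '(': depth becomes 8
  Position 14 '(': depth becomes 9
  Position 15 '(': depth becomes 10
  Position 16 ')': depth becomes 9
  Position 17 '(': depth becomes 10
  Position 18 ')': depth becomes 9
  Position 19 ')': depth becomes 8
  Position 20 ')': depth becomes 7
  Position 21 ')': depth becomes 6
  Position 22 ')': depth becomes 5
  Position 23 ')': depth becomes 4
  Position 24 ')': depth becomes 3
  Position 25 ')': depth becomes 2
  Position 26 ')': depth becomes 1
  Position 27 ')': depth becomes 0
Maximum depth reached: 10

10


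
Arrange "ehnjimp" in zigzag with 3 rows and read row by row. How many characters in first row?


Zigzag "ehnjimp" into 3 rows:
Placing characters:
  'e' => row 0
  'h' => row 1
  'n' => row 2
  'j' => row 1
  'i' => row 0
  'm' => row 1
  'p' => row 2
Rows:
  Row 0: "ei"
  Row 1: "hjm"
  Row 2: "np"
First row length: 2

2


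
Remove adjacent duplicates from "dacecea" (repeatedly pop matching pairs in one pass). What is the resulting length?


Input: dacecea
Stack-based adjacent duplicate removal:
  Read 'd': push. Stack: d
  Read 'a': push. Stack: da
  Read 'c': push. Stack: dac
  Read 'e': push. Stack: dace
  Read 'c': push. Stack: dacec
  Read 'e': push. Stack: dacece
  Read 'a': push. Stack: dacecea
Final stack: "dacecea" (length 7)

7


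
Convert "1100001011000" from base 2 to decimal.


Input: "1100001011000" in base 2
Positional expansion:
  Digit '1' (value 1) x 2^12 = 4096
  Digit '1' (value 1) x 2^11 = 2048
  Digit '0' (value 0) x 2^10 = 0
  Digit '0' (value 0) x 2^9 = 0
  Digit '0' (value 0) x 2^8 = 0
  Digit '0' (value 0) x 2^7 = 0
  Digit '1' (value 1) x 2^6 = 64
  Digit '0' (value 0) x 2^5 = 0
  Digit '1' (value 1) x 2^4 = 16
  Digit '1' (value 1) x 2^3 = 8
  Digit '0' (value 0) x 2^2 = 0
  Digit '0' (value 0) x 2^1 = 0
  Digit '0' (value 0) x 2^0 = 0
Sum = 6232

6232


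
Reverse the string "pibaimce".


Input: pibaimce
Reading characters right to left:
  Position 7: 'e'
  Position 6: 'c'
  Position 5: 'm'
  Position 4: 'i'
  Position 3: 'a'
  Position 2: 'b'
  Position 1: 'i'
  Position 0: 'p'
Reversed: ecmiabip

ecmiabip


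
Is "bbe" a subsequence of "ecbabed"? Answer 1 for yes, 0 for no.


Check if "bbe" is a subsequence of "ecbabed"
Greedy scan:
  Position 0 ('e'): no match needed
  Position 1 ('c'): no match needed
  Position 2 ('b'): matches sub[0] = 'b'
  Position 3 ('a'): no match needed
  Position 4 ('b'): matches sub[1] = 'b'
  Position 5 ('e'): matches sub[2] = 'e'
  Position 6 ('d'): no match needed
All 3 characters matched => is a subsequence

1


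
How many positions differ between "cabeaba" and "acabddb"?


Comparing "cabeaba" and "acabddb" position by position:
  Position 0: 'c' vs 'a' => DIFFER
  Position 1: 'a' vs 'c' => DIFFER
  Position 2: 'b' vs 'a' => DIFFER
  Position 3: 'e' vs 'b' => DIFFER
  Position 4: 'a' vs 'd' => DIFFER
  Position 5: 'b' vs 'd' => DIFFER
  Position 6: 'a' vs 'b' => DIFFER
Positions that differ: 7

7


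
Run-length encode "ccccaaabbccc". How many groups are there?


Input: ccccaaabbccc
Scanning for consecutive runs:
  Group 1: 'c' x 4 (positions 0-3)
  Group 2: 'a' x 3 (positions 4-6)
  Group 3: 'b' x 2 (positions 7-8)
  Group 4: 'c' x 3 (positions 9-11)
Total groups: 4

4


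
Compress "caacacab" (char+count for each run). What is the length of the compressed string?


Input: caacacab
Runs:
  'c' x 1 => "c1"
  'a' x 2 => "a2"
  'c' x 1 => "c1"
  'a' x 1 => "a1"
  'c' x 1 => "c1"
  'a' x 1 => "a1"
  'b' x 1 => "b1"
Compressed: "c1a2c1a1c1a1b1"
Compressed length: 14

14


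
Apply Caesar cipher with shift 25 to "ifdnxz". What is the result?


Caesar cipher: shift "ifdnxz" by 25
  'i' (pos 8) + 25 = pos 7 = 'h'
  'f' (pos 5) + 25 = pos 4 = 'e'
  'd' (pos 3) + 25 = pos 2 = 'c'
  'n' (pos 13) + 25 = pos 12 = 'm'
  'x' (pos 23) + 25 = pos 22 = 'w'
  'z' (pos 25) + 25 = pos 24 = 'y'
Result: hecmwy

hecmwy


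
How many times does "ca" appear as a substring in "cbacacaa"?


Searching for "ca" in "cbacacaa"
Scanning each position:
  Position 0: "cb" => no
  Position 1: "ba" => no
  Position 2: "ac" => no
  Position 3: "ca" => MATCH
  Position 4: "ac" => no
  Position 5: "ca" => MATCH
  Position 6: "aa" => no
Total occurrences: 2

2


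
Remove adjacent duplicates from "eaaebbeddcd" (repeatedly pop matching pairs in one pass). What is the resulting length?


Input: eaaebbeddcd
Stack-based adjacent duplicate removal:
  Read 'e': push. Stack: e
  Read 'a': push. Stack: ea
  Read 'a': matches stack top 'a' => pop. Stack: e
  Read 'e': matches stack top 'e' => pop. Stack: (empty)
  Read 'b': push. Stack: b
  Read 'b': matches stack top 'b' => pop. Stack: (empty)
  Read 'e': push. Stack: e
  Read 'd': push. Stack: ed
  Read 'd': matches stack top 'd' => pop. Stack: e
  Read 'c': push. Stack: ec
  Read 'd': push. Stack: ecd
Final stack: "ecd" (length 3)

3


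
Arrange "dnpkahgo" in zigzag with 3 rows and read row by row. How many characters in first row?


Zigzag "dnpkahgo" into 3 rows:
Placing characters:
  'd' => row 0
  'n' => row 1
  'p' => row 2
  'k' => row 1
  'a' => row 0
  'h' => row 1
  'g' => row 2
  'o' => row 1
Rows:
  Row 0: "da"
  Row 1: "nkho"
  Row 2: "pg"
First row length: 2

2


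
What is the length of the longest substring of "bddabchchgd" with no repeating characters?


Input: "bddabchchgd"
Sliding window (track last position of each char):
  Position 0 ('b'): window [0,0] length 1 -- new best
  Position 1 ('d'): window [0,1] length 2 -- new best
  Position 2 ('d'): repeat (last at 1), move window start to 2
  Position 2 ('d'): window [2,2] length 1
  Position 3 ('a'): window [2,3] length 2
  Position 4 ('b'): window [2,4] length 3 -- new best
  Position 5 ('c'): window [2,5] length 4 -- new best
  Position 6 ('h'): window [2,6] length 5 -- new best
  Position 7 ('c'): repeat (last at 5), move window start to 6
  Position 7 ('c'): window [6,7] length 2
  Position 8 ('h'): repeat (last at 6), move window start to 7
  Position 8 ('h'): window [7,8] length 2
  Position 9 ('g'): window [7,9] length 3
  Position 10 ('d'): window [7,10] length 4
Longest substring with no repeats: "dabch" with length 5

5


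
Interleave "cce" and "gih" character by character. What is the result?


Interleaving "cce" and "gih":
  Position 0: 'c' from first, 'g' from second => "cg"
  Position 1: 'c' from first, 'i' from second => "ci"
  Position 2: 'e' from first, 'h' from second => "eh"
Result: cgcieh

cgcieh


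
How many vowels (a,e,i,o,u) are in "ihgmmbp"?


Input: ihgmmbp
Checking each character:
  'i' at position 0: vowel (running total: 1)
  'h' at position 1: consonant
  'g' at position 2: consonant
  'm' at position 3: consonant
  'm' at position 4: consonant
  'b' at position 5: consonant
  'p' at position 6: consonant
Total vowels: 1

1


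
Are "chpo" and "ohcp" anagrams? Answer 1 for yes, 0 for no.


Strings: "chpo", "ohcp"
Sorted first:  chop
Sorted second: chop
Sorted forms match => anagrams

1


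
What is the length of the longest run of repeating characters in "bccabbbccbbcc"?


Input: "bccabbbccbbcc"
Scanning for longest run:
  Position 1 ('c'): new char, reset run to 1
  Position 2 ('c'): continues run of 'c', length=2
  Position 3 ('a'): new char, reset run to 1
  Position 4 ('b'): new char, reset run to 1
  Position 5 ('b'): continues run of 'b', length=2
  Position 6 ('b'): continues run of 'b', length=3
  Position 7 ('c'): new char, reset run to 1
  Position 8 ('c'): continues run of 'c', length=2
  Position 9 ('b'): new char, reset run to 1
  Position 10 ('b'): continues run of 'b', length=2
  Position 11 ('c'): new char, reset run to 1
  Position 12 ('c'): continues run of 'c', length=2
Longest run: 'b' with length 3

3


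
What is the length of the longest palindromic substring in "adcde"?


Input: "adcde"
Checking substrings for palindromes:
  [1:4] "dcd" (len 3) => palindrome
Longest palindromic substring: "dcd" with length 3

3


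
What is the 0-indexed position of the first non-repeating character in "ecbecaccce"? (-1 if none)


Input: ecbecaccce
Character frequencies:
  'a': 1
  'b': 1
  'c': 5
  'e': 3
Scanning left to right for freq == 1:
  Position 0 ('e'): freq=3, skip
  Position 1 ('c'): freq=5, skip
  Position 2 ('b'): unique! => answer = 2

2


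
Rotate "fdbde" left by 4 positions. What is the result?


Input: "fdbde", rotate left by 4
First 4 characters: "fdbd"
Remaining characters: "e"
Concatenate remaining + first: "e" + "fdbd" = "efdbd"

efdbd


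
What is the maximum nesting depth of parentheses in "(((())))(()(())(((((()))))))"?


Input: "(((())))(()(())(((((()))))))"
Tracking depth:
  Position 0 '(': depth becomes 1
  Position 1 '(': depth becomes 2
  Position 2 '(': depth becomes 3
  Position 3 '(': depth becomes 4
  Position 4 ')': depth becomes 3
  Position 5 ')': depth becomes 2
  Position 6 ')': depth becomes 1
  Position 7 ')': depth becomes 0
  Position 8 '(': depth becomes 1
  Position 9 '(': depth becomes 2
  Position 10 ')': depth becomes 1
  Position 11 '(': depth becomes 2
  Position 12 '(': depth becomes 3
  Position 13 ')': depth becomes 2
  Position 14 ')': depth becomes 1
  Position 15 '(': depth becomes 2
  Position 16 '(': depth becomes 3
  Position 17 '(': depth becomes 4
  Position 18 '(': depth becomes 5
  Position 19 '(': depth becomes 6
  Position 20 '(': depth becomes 7
  Position 21 ')': depth becomes 6
  Position 22 ')': depth becomes 5
  Position 23 ')': depth becomes 4
  Position 24 ')': depth becomes 3
  Position 25 ')': depth becomes 2
  Position 26 ')': depth becomes 1
  Position 27 ')': depth becomes 0
Maximum depth reached: 7

7


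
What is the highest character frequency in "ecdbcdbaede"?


Input: ecdbcdbaede
Character counts:
  'a': 1
  'b': 2
  'c': 2
  'd': 3
  'e': 3
Maximum frequency: 3

3


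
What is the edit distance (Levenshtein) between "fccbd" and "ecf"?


Computing edit distance: "fccbd" -> "ecf"
DP table:
           e    c    f
      0    1    2    3
  f   1    1    2    2
  c   2    2    1    2
  c   3    3    2    2
  b   4    4    3    3
  d   5    5    4    4
Edit distance = dp[5][3] = 4

4


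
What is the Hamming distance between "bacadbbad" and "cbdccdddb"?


Comparing "bacadbbad" and "cbdccdddb" position by position:
  Position 0: 'b' vs 'c' => differ
  Position 1: 'a' vs 'b' => differ
  Position 2: 'c' vs 'd' => differ
  Position 3: 'a' vs 'c' => differ
  Position 4: 'd' vs 'c' => differ
  Position 5: 'b' vs 'd' => differ
  Position 6: 'b' vs 'd' => differ
  Position 7: 'a' vs 'd' => differ
  Position 8: 'd' vs 'b' => differ
Total differences (Hamming distance): 9

9


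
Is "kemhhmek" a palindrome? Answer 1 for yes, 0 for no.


Input: kemhhmek
Reversed: kemhhmek
  Compare pos 0 ('k') with pos 7 ('k'): match
  Compare pos 1 ('e') with pos 6 ('e'): match
  Compare pos 2 ('m') with pos 5 ('m'): match
  Compare pos 3 ('h') with pos 4 ('h'): match
Result: palindrome

1


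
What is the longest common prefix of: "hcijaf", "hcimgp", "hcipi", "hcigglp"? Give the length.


Words: hcijaf, hcimgp, hcipi, hcigglp
  Position 0: all 'h' => match
  Position 1: all 'c' => match
  Position 2: all 'i' => match
  Position 3: ('j', 'm', 'p', 'g') => mismatch, stop
LCP = "hci" (length 3)

3


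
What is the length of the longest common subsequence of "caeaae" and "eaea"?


LCS of "caeaae" and "eaea"
DP table:
           e    a    e    a
      0    0    0    0    0
  c   0    0    0    0    0
  a   0    0    1    1    1
  e   0    1    1    2    2
  a   0    1    2    2    3
  a   0    1    2    2    3
  e   0    1    2    3    3
LCS length = dp[6][4] = 3

3


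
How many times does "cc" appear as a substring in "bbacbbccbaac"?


Searching for "cc" in "bbacbbccbaac"
Scanning each position:
  Position 0: "bb" => no
  Position 1: "ba" => no
  Position 2: "ac" => no
  Position 3: "cb" => no
  Position 4: "bb" => no
  Position 5: "bc" => no
  Position 6: "cc" => MATCH
  Position 7: "cb" => no
  Position 8: "ba" => no
  Position 9: "aa" => no
  Position 10: "ac" => no
Total occurrences: 1

1


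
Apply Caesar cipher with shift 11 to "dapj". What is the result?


Caesar cipher: shift "dapj" by 11
  'd' (pos 3) + 11 = pos 14 = 'o'
  'a' (pos 0) + 11 = pos 11 = 'l'
  'p' (pos 15) + 11 = pos 0 = 'a'
  'j' (pos 9) + 11 = pos 20 = 'u'
Result: olau

olau


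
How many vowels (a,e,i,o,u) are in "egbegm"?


Input: egbegm
Checking each character:
  'e' at position 0: vowel (running total: 1)
  'g' at position 1: consonant
  'b' at position 2: consonant
  'e' at position 3: vowel (running total: 2)
  'g' at position 4: consonant
  'm' at position 5: consonant
Total vowels: 2

2


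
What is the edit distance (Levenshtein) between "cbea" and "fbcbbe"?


Computing edit distance: "cbea" -> "fbcbbe"
DP table:
           f    b    c    b    b    e
      0    1    2    3    4    5    6
  c   1    1    2    2    3    4    5
  b   2    2    1    2    2    3    4
  e   3    3    2    2    3    3    3
  a   4    4    3    3    3    4    4
Edit distance = dp[4][6] = 4

4


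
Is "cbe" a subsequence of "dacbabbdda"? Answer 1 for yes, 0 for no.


Check if "cbe" is a subsequence of "dacbabbdda"
Greedy scan:
  Position 0 ('d'): no match needed
  Position 1 ('a'): no match needed
  Position 2 ('c'): matches sub[0] = 'c'
  Position 3 ('b'): matches sub[1] = 'b'
  Position 4 ('a'): no match needed
  Position 5 ('b'): no match needed
  Position 6 ('b'): no match needed
  Position 7 ('d'): no match needed
  Position 8 ('d'): no match needed
  Position 9 ('a'): no match needed
Only matched 2/3 characters => not a subsequence

0


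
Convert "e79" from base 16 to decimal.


Input: "e79" in base 16
Positional expansion:
  Digit 'e' (value 14) x 16^2 = 3584
  Digit '7' (value 7) x 16^1 = 112
  Digit '9' (value 9) x 16^0 = 9
Sum = 3705

3705


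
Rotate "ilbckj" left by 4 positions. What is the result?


Input: "ilbckj", rotate left by 4
First 4 characters: "ilbc"
Remaining characters: "kj"
Concatenate remaining + first: "kj" + "ilbc" = "kjilbc"

kjilbc


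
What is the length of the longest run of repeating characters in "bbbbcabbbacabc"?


Input: "bbbbcabbbacabc"
Scanning for longest run:
  Position 1 ('b'): continues run of 'b', length=2
  Position 2 ('b'): continues run of 'b', length=3
  Position 3 ('b'): continues run of 'b', length=4
  Position 4 ('c'): new char, reset run to 1
  Position 5 ('a'): new char, reset run to 1
  Position 6 ('b'): new char, reset run to 1
  Position 7 ('b'): continues run of 'b', length=2
  Position 8 ('b'): continues run of 'b', length=3
  Position 9 ('a'): new char, reset run to 1
  Position 10 ('c'): new char, reset run to 1
  Position 11 ('a'): new char, reset run to 1
  Position 12 ('b'): new char, reset run to 1
  Position 13 ('c'): new char, reset run to 1
Longest run: 'b' with length 4

4


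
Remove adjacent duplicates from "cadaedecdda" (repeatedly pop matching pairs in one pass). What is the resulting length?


Input: cadaedecdda
Stack-based adjacent duplicate removal:
  Read 'c': push. Stack: c
  Read 'a': push. Stack: ca
  Read 'd': push. Stack: cad
  Read 'a': push. Stack: cada
  Read 'e': push. Stack: cadae
  Read 'd': push. Stack: cadaed
  Read 'e': push. Stack: cadaede
  Read 'c': push. Stack: cadaedec
  Read 'd': push. Stack: cadaedecd
  Read 'd': matches stack top 'd' => pop. Stack: cadaedec
  Read 'a': push. Stack: cadaedeca
Final stack: "cadaedeca" (length 9)

9


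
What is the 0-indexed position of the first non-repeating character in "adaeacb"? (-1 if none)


Input: adaeacb
Character frequencies:
  'a': 3
  'b': 1
  'c': 1
  'd': 1
  'e': 1
Scanning left to right for freq == 1:
  Position 0 ('a'): freq=3, skip
  Position 1 ('d'): unique! => answer = 1

1


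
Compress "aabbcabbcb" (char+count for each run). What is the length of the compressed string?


Input: aabbcabbcb
Runs:
  'a' x 2 => "a2"
  'b' x 2 => "b2"
  'c' x 1 => "c1"
  'a' x 1 => "a1"
  'b' x 2 => "b2"
  'c' x 1 => "c1"
  'b' x 1 => "b1"
Compressed: "a2b2c1a1b2c1b1"
Compressed length: 14

14


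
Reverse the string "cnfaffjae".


Input: cnfaffjae
Reading characters right to left:
  Position 8: 'e'
  Position 7: 'a'
  Position 6: 'j'
  Position 5: 'f'
  Position 4: 'f'
  Position 3: 'a'
  Position 2: 'f'
  Position 1: 'n'
  Position 0: 'c'
Reversed: eajffafnc

eajffafnc


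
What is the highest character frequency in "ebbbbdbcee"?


Input: ebbbbdbcee
Character counts:
  'b': 5
  'c': 1
  'd': 1
  'e': 3
Maximum frequency: 5

5


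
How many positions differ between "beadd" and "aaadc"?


Comparing "beadd" and "aaadc" position by position:
  Position 0: 'b' vs 'a' => DIFFER
  Position 1: 'e' vs 'a' => DIFFER
  Position 2: 'a' vs 'a' => same
  Position 3: 'd' vs 'd' => same
  Position 4: 'd' vs 'c' => DIFFER
Positions that differ: 3

3


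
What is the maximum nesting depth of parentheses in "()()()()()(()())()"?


Input: "()()()()()(()())()"
Tracking depth:
  Position 0 '(': depth becomes 1
  Position 1 ')': depth becomes 0
  Position 2 '(': depth becomes 1
  Position 3 ')': depth becomes 0
  Position 4 '(': depth becomes 1
  Position 5 ')': depth becomes 0
  Position 6 '(': depth becomes 1
  Position 7 ')': depth becomes 0
  Position 8 '(': depth becomes 1
  Position 9 ')': depth becomes 0
  Position 10 '(': depth becomes 1
  Position 11 '(': depth becomes 2
  Position 12 ')': depth becomes 1
  Position 13 '(': depth becomes 2
  Position 14 ')': depth becomes 1
  Position 15 ')': depth becomes 0
  Position 16 '(': depth becomes 1
  Position 17 ')': depth becomes 0
Maximum depth reached: 2

2


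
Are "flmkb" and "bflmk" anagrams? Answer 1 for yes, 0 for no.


Strings: "flmkb", "bflmk"
Sorted first:  bfklm
Sorted second: bfklm
Sorted forms match => anagrams

1


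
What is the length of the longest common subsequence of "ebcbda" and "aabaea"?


LCS of "ebcbda" and "aabaea"
DP table:
           a    a    b    a    e    a
      0    0    0    0    0    0    0
  e   0    0    0    0    0    1    1
  b   0    0    0    1    1    1    1
  c   0    0    0    1    1    1    1
  b   0    0    0    1    1    1    1
  d   0    0    0    1    1    1    1
  a   0    1    1    1    2    2    2
LCS length = dp[6][6] = 2

2


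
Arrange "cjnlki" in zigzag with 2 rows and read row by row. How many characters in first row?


Zigzag "cjnlki" into 2 rows:
Placing characters:
  'c' => row 0
  'j' => row 1
  'n' => row 0
  'l' => row 1
  'k' => row 0
  'i' => row 1
Rows:
  Row 0: "cnk"
  Row 1: "jli"
First row length: 3

3


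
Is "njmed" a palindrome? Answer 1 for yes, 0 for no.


Input: njmed
Reversed: demjn
  Compare pos 0 ('n') with pos 4 ('d'): MISMATCH
  Compare pos 1 ('j') with pos 3 ('e'): MISMATCH
Result: not a palindrome

0


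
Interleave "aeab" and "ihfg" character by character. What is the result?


Interleaving "aeab" and "ihfg":
  Position 0: 'a' from first, 'i' from second => "ai"
  Position 1: 'e' from first, 'h' from second => "eh"
  Position 2: 'a' from first, 'f' from second => "af"
  Position 3: 'b' from first, 'g' from second => "bg"
Result: aiehafbg

aiehafbg


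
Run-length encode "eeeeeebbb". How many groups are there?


Input: eeeeeebbb
Scanning for consecutive runs:
  Group 1: 'e' x 6 (positions 0-5)
  Group 2: 'b' x 3 (positions 6-8)
Total groups: 2

2


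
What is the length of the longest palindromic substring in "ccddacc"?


Input: "ccddacc"
Checking substrings for palindromes:
  [0:2] "cc" (len 2) => palindrome
  [2:4] "dd" (len 2) => palindrome
  [5:7] "cc" (len 2) => palindrome
Longest palindromic substring: "cc" with length 2

2


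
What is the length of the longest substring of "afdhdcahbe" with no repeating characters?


Input: "afdhdcahbe"
Sliding window (track last position of each char):
  Position 0 ('a'): window [0,0] length 1 -- new best
  Position 1 ('f'): window [0,1] length 2 -- new best
  Position 2 ('d'): window [0,2] length 3 -- new best
  Position 3 ('h'): window [0,3] length 4 -- new best
  Position 4 ('d'): repeat (last at 2), move window start to 3
  Position 4 ('d'): window [3,4] length 2
  Position 5 ('c'): window [3,5] length 3
  Position 6 ('a'): window [3,6] length 4
  Position 7 ('h'): repeat (last at 3), move window start to 4
  Position 7 ('h'): window [4,7] length 4
  Position 8 ('b'): window [4,8] length 5 -- new best
  Position 9 ('e'): window [4,9] length 6 -- new best
Longest substring with no repeats: "dcahbe" with length 6

6


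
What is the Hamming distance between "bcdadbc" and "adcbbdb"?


Comparing "bcdadbc" and "adcbbdb" position by position:
  Position 0: 'b' vs 'a' => differ
  Position 1: 'c' vs 'd' => differ
  Position 2: 'd' vs 'c' => differ
  Position 3: 'a' vs 'b' => differ
  Position 4: 'd' vs 'b' => differ
  Position 5: 'b' vs 'd' => differ
  Position 6: 'c' vs 'b' => differ
Total differences (Hamming distance): 7

7


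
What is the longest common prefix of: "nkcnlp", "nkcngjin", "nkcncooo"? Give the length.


Words: nkcnlp, nkcngjin, nkcncooo
  Position 0: all 'n' => match
  Position 1: all 'k' => match
  Position 2: all 'c' => match
  Position 3: all 'n' => match
  Position 4: ('l', 'g', 'c') => mismatch, stop
LCP = "nkcn" (length 4)

4


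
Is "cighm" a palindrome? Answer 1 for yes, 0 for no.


Input: cighm
Reversed: mhgic
  Compare pos 0 ('c') with pos 4 ('m'): MISMATCH
  Compare pos 1 ('i') with pos 3 ('h'): MISMATCH
Result: not a palindrome

0


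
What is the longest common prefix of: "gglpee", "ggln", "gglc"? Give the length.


Words: gglpee, ggln, gglc
  Position 0: all 'g' => match
  Position 1: all 'g' => match
  Position 2: all 'l' => match
  Position 3: ('p', 'n', 'c') => mismatch, stop
LCP = "ggl" (length 3)

3


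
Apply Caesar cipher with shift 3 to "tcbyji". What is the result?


Caesar cipher: shift "tcbyji" by 3
  't' (pos 19) + 3 = pos 22 = 'w'
  'c' (pos 2) + 3 = pos 5 = 'f'
  'b' (pos 1) + 3 = pos 4 = 'e'
  'y' (pos 24) + 3 = pos 1 = 'b'
  'j' (pos 9) + 3 = pos 12 = 'm'
  'i' (pos 8) + 3 = pos 11 = 'l'
Result: wfebml

wfebml


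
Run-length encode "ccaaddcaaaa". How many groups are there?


Input: ccaaddcaaaa
Scanning for consecutive runs:
  Group 1: 'c' x 2 (positions 0-1)
  Group 2: 'a' x 2 (positions 2-3)
  Group 3: 'd' x 2 (positions 4-5)
  Group 4: 'c' x 1 (positions 6-6)
  Group 5: 'a' x 4 (positions 7-10)
Total groups: 5

5


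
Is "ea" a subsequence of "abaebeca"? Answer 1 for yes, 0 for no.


Check if "ea" is a subsequence of "abaebeca"
Greedy scan:
  Position 0 ('a'): no match needed
  Position 1 ('b'): no match needed
  Position 2 ('a'): no match needed
  Position 3 ('e'): matches sub[0] = 'e'
  Position 4 ('b'): no match needed
  Position 5 ('e'): no match needed
  Position 6 ('c'): no match needed
  Position 7 ('a'): matches sub[1] = 'a'
All 2 characters matched => is a subsequence

1


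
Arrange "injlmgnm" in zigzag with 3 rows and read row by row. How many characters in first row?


Zigzag "injlmgnm" into 3 rows:
Placing characters:
  'i' => row 0
  'n' => row 1
  'j' => row 2
  'l' => row 1
  'm' => row 0
  'g' => row 1
  'n' => row 2
  'm' => row 1
Rows:
  Row 0: "im"
  Row 1: "nlgm"
  Row 2: "jn"
First row length: 2

2


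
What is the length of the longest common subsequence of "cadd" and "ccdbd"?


LCS of "cadd" and "ccdbd"
DP table:
           c    c    d    b    d
      0    0    0    0    0    0
  c   0    1    1    1    1    1
  a   0    1    1    1    1    1
  d   0    1    1    2    2    2
  d   0    1    1    2    2    3
LCS length = dp[4][5] = 3

3


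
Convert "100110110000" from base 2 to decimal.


Input: "100110110000" in base 2
Positional expansion:
  Digit '1' (value 1) x 2^11 = 2048
  Digit '0' (value 0) x 2^10 = 0
  Digit '0' (value 0) x 2^9 = 0
  Digit '1' (value 1) x 2^8 = 256
  Digit '1' (value 1) x 2^7 = 128
  Digit '0' (value 0) x 2^6 = 0
  Digit '1' (value 1) x 2^5 = 32
  Digit '1' (value 1) x 2^4 = 16
  Digit '0' (value 0) x 2^3 = 0
  Digit '0' (value 0) x 2^2 = 0
  Digit '0' (value 0) x 2^1 = 0
  Digit '0' (value 0) x 2^0 = 0
Sum = 2480

2480


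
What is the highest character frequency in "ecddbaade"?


Input: ecddbaade
Character counts:
  'a': 2
  'b': 1
  'c': 1
  'd': 3
  'e': 2
Maximum frequency: 3

3


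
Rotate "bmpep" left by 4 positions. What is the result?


Input: "bmpep", rotate left by 4
First 4 characters: "bmpe"
Remaining characters: "p"
Concatenate remaining + first: "p" + "bmpe" = "pbmpe"

pbmpe


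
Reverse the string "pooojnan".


Input: pooojnan
Reading characters right to left:
  Position 7: 'n'
  Position 6: 'a'
  Position 5: 'n'
  Position 4: 'j'
  Position 3: 'o'
  Position 2: 'o'
  Position 1: 'o'
  Position 0: 'p'
Reversed: nanjooop

nanjooop


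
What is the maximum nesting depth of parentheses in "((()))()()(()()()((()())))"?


Input: "((()))()()(()()()((()())))"
Tracking depth:
  Position 0 '(': depth becomes 1
  Position 1 '(': depth becomes 2
  Position 2 '(': depth becomes 3
  Position 3 ')': depth becomes 2
  Position 4 ')': depth becomes 1
  Position 5 ')': depth becomes 0
  Position 6 '(': depth becomes 1
  Position 7 ')': depth becomes 0
  Position 8 '(': depth becomes 1
  Position 9 ')': depth becomes 0
  Position 10 '(': depth becomes 1
  Position 11 '(': depth becomes 2
  Position 12 ')': depth becomes 1
  Position 13 '(': depth becomes 2
  Position 14 ')': depth becomes 1
  Position 15 '(': depth becomes 2
  Position 16 ')': depth becomes 1
  Position 17 '(': depth becomes 2
  Position 18 '(': depth becomes 3
  Position 19 '(': depth becomes 4
  Position 20 ')': depth becomes 3
  Position 21 '(': depth becomes 4
  Position 22 ')': depth becomes 3
  Position 23 ')': depth becomes 2
  Position 24 ')': depth becomes 1
  Position 25 ')': depth becomes 0
Maximum depth reached: 4

4


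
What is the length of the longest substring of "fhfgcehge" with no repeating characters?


Input: "fhfgcehge"
Sliding window (track last position of each char):
  Position 0 ('f'): window [0,0] length 1 -- new best
  Position 1 ('h'): window [0,1] length 2 -- new best
  Position 2 ('f'): repeat (last at 0), move window start to 1
  Position 2 ('f'): window [1,2] length 2
  Position 3 ('g'): window [1,3] length 3 -- new best
  Position 4 ('c'): window [1,4] length 4 -- new best
  Position 5 ('e'): window [1,5] length 5 -- new best
  Position 6 ('h'): repeat (last at 1), move window start to 2
  Position 6 ('h'): window [2,6] length 5
  Position 7 ('g'): repeat (last at 3), move window start to 4
  Position 7 ('g'): window [4,7] length 4
  Position 8 ('e'): repeat (last at 5), move window start to 6
  Position 8 ('e'): window [6,8] length 3
Longest substring with no repeats: "hfgce" with length 5

5


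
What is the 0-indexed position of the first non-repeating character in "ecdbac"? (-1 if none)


Input: ecdbac
Character frequencies:
  'a': 1
  'b': 1
  'c': 2
  'd': 1
  'e': 1
Scanning left to right for freq == 1:
  Position 0 ('e'): unique! => answer = 0

0


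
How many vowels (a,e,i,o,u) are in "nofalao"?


Input: nofalao
Checking each character:
  'n' at position 0: consonant
  'o' at position 1: vowel (running total: 1)
  'f' at position 2: consonant
  'a' at position 3: vowel (running total: 2)
  'l' at position 4: consonant
  'a' at position 5: vowel (running total: 3)
  'o' at position 6: vowel (running total: 4)
Total vowels: 4

4


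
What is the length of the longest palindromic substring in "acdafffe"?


Input: "acdafffe"
Checking substrings for palindromes:
  [4:7] "fff" (len 3) => palindrome
  [4:6] "ff" (len 2) => palindrome
  [5:7] "ff" (len 2) => palindrome
Longest palindromic substring: "fff" with length 3

3


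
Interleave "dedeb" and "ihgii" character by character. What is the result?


Interleaving "dedeb" and "ihgii":
  Position 0: 'd' from first, 'i' from second => "di"
  Position 1: 'e' from first, 'h' from second => "eh"
  Position 2: 'd' from first, 'g' from second => "dg"
  Position 3: 'e' from first, 'i' from second => "ei"
  Position 4: 'b' from first, 'i' from second => "bi"
Result: diehdgeibi

diehdgeibi


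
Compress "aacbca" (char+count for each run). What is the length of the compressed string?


Input: aacbca
Runs:
  'a' x 2 => "a2"
  'c' x 1 => "c1"
  'b' x 1 => "b1"
  'c' x 1 => "c1"
  'a' x 1 => "a1"
Compressed: "a2c1b1c1a1"
Compressed length: 10

10


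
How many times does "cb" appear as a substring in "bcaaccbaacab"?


Searching for "cb" in "bcaaccbaacab"
Scanning each position:
  Position 0: "bc" => no
  Position 1: "ca" => no
  Position 2: "aa" => no
  Position 3: "ac" => no
  Position 4: "cc" => no
  Position 5: "cb" => MATCH
  Position 6: "ba" => no
  Position 7: "aa" => no
  Position 8: "ac" => no
  Position 9: "ca" => no
  Position 10: "ab" => no
Total occurrences: 1

1


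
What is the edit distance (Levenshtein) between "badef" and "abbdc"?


Computing edit distance: "badef" -> "abbdc"
DP table:
           a    b    b    d    c
      0    1    2    3    4    5
  b   1    1    1    2    3    4
  a   2    1    2    2    3    4
  d   3    2    2    3    2    3
  e   4    3    3    3    3    3
  f   5    4    4    4    4    4
Edit distance = dp[5][5] = 4

4


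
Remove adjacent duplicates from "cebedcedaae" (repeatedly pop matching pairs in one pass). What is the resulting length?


Input: cebedcedaae
Stack-based adjacent duplicate removal:
  Read 'c': push. Stack: c
  Read 'e': push. Stack: ce
  Read 'b': push. Stack: ceb
  Read 'e': push. Stack: cebe
  Read 'd': push. Stack: cebed
  Read 'c': push. Stack: cebedc
  Read 'e': push. Stack: cebedce
  Read 'd': push. Stack: cebedced
  Read 'a': push. Stack: cebedceda
  Read 'a': matches stack top 'a' => pop. Stack: cebedced
  Read 'e': push. Stack: cebedcede
Final stack: "cebedcede" (length 9)

9


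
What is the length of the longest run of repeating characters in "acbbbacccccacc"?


Input: "acbbbacccccacc"
Scanning for longest run:
  Position 1 ('c'): new char, reset run to 1
  Position 2 ('b'): new char, reset run to 1
  Position 3 ('b'): continues run of 'b', length=2
  Position 4 ('b'): continues run of 'b', length=3
  Position 5 ('a'): new char, reset run to 1
  Position 6 ('c'): new char, reset run to 1
  Position 7 ('c'): continues run of 'c', length=2
  Position 8 ('c'): continues run of 'c', length=3
  Position 9 ('c'): continues run of 'c', length=4
  Position 10 ('c'): continues run of 'c', length=5
  Position 11 ('a'): new char, reset run to 1
  Position 12 ('c'): new char, reset run to 1
  Position 13 ('c'): continues run of 'c', length=2
Longest run: 'c' with length 5

5


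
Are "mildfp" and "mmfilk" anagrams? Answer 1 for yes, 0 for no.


Strings: "mildfp", "mmfilk"
Sorted first:  dfilmp
Sorted second: fiklmm
Differ at position 0: 'd' vs 'f' => not anagrams

0


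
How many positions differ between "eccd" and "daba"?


Comparing "eccd" and "daba" position by position:
  Position 0: 'e' vs 'd' => DIFFER
  Position 1: 'c' vs 'a' => DIFFER
  Position 2: 'c' vs 'b' => DIFFER
  Position 3: 'd' vs 'a' => DIFFER
Positions that differ: 4

4


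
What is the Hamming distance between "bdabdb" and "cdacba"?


Comparing "bdabdb" and "cdacba" position by position:
  Position 0: 'b' vs 'c' => differ
  Position 1: 'd' vs 'd' => same
  Position 2: 'a' vs 'a' => same
  Position 3: 'b' vs 'c' => differ
  Position 4: 'd' vs 'b' => differ
  Position 5: 'b' vs 'a' => differ
Total differences (Hamming distance): 4

4


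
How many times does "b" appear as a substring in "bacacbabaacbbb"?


Searching for "b" in "bacacbabaacbbb"
Scanning each position:
  Position 0: "b" => MATCH
  Position 1: "a" => no
  Position 2: "c" => no
  Position 3: "a" => no
  Position 4: "c" => no
  Position 5: "b" => MATCH
  Position 6: "a" => no
  Position 7: "b" => MATCH
  Position 8: "a" => no
  Position 9: "a" => no
  Position 10: "c" => no
  Position 11: "b" => MATCH
  Position 12: "b" => MATCH
  Position 13: "b" => MATCH
Total occurrences: 6

6


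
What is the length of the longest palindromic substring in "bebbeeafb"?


Input: "bebbeeafb"
Checking substrings for palindromes:
  [1:5] "ebbe" (len 4) => palindrome
  [0:3] "beb" (len 3) => palindrome
  [2:4] "bb" (len 2) => palindrome
  [4:6] "ee" (len 2) => palindrome
Longest palindromic substring: "ebbe" with length 4

4


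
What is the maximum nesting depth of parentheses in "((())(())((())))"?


Input: "((())(())((())))"
Tracking depth:
  Position 0 '(': depth becomes 1
  Position 1 '(': depth becomes 2
  Position 2 '(': depth becomes 3
  Position 3 ')': depth becomes 2
  Position 4 ')': depth becomes 1
  Position 5 '(': depth becomes 2
  Position 6 '(': depth becomes 3
  Position 7 ')': depth becomes 2
  Position 8 ')': depth becomes 1
  Position 9 '(': depth becomes 2
  Position 10 '(': depth becomes 3
  Position 11 '(': depth becomes 4
  Position 12 ')': depth becomes 3
  Position 13 ')': depth becomes 2
  Position 14 ')': depth becomes 1
  Position 15 ')': depth becomes 0
Maximum depth reached: 4

4


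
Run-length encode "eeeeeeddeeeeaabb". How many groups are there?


Input: eeeeeeddeeeeaabb
Scanning for consecutive runs:
  Group 1: 'e' x 6 (positions 0-5)
  Group 2: 'd' x 2 (positions 6-7)
  Group 3: 'e' x 4 (positions 8-11)
  Group 4: 'a' x 2 (positions 12-13)
  Group 5: 'b' x 2 (positions 14-15)
Total groups: 5

5


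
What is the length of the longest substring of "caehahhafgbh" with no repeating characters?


Input: "caehahhafgbh"
Sliding window (track last position of each char):
  Position 0 ('c'): window [0,0] length 1 -- new best
  Position 1 ('a'): window [0,1] length 2 -- new best
  Position 2 ('e'): window [0,2] length 3 -- new best
  Position 3 ('h'): window [0,3] length 4 -- new best
  Position 4 ('a'): repeat (last at 1), move window start to 2
  Position 4 ('a'): window [2,4] length 3
  Position 5 ('h'): repeat (last at 3), move window start to 4
  Position 5 ('h'): window [4,5] length 2
  Position 6 ('h'): repeat (last at 5), move window start to 6
  Position 6 ('h'): window [6,6] length 1
  Position 7 ('a'): window [6,7] length 2
  Position 8 ('f'): window [6,8] length 3
  Position 9 ('g'): window [6,9] length 4
  Position 10 ('b'): window [6,10] length 5 -- new best
  Position 11 ('h'): repeat (last at 6), move window start to 7
  Position 11 ('h'): window [7,11] length 5
Longest substring with no repeats: "hafgb" with length 5

5
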